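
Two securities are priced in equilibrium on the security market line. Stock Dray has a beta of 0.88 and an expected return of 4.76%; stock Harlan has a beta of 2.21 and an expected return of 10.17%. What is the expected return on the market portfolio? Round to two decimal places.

Both satisfy E(R) = R_f + β·MRP, so the slope of the SML is
MRP = (10.17% − 4.76%) / (2.21 − 0.88) = 5.41% / 1.33 = 4.0677%
R_f = E(R_Dray) − β_Dray·MRP = 4.76% − 0.88 × 4.0677% = 1.1804%
E(R_m) = R_f + MRP = 1.1804% + 4.0677% = 5.25%

5.25%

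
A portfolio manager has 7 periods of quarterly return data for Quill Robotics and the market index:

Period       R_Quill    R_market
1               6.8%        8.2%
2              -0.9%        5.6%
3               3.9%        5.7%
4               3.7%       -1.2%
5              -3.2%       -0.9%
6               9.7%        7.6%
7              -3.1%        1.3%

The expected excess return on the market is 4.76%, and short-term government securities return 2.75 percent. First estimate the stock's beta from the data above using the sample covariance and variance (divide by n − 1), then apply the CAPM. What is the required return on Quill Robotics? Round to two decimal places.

Mean R_i = (6.8 − 0.9 + 3.9 + 3.7 − 3.2 + 9.7 − 3.1) / 7 = 2.4143%
Mean R_m = (8.2 + 5.6 + 5.7 − 1.2 − 0.9 + 7.6 + 1.3) / 7 = 3.7571%
Σ(R_i − R̄_i)(R_m − R̄_m) = 77.5843  ⇒  Cov = 77.5843 / 6 = 12.9307
Σ(R_m − R̄_m)² = 93.9771  ⇒  Var(R_m) = 93.9771 / 6 = 15.6629
β = Cov / Var(R_m) = 12.9307 / 15.6629 = 0.8256
E(R) = R_f + β × MRP = 2.75% + 0.8256 × 4.76% = 6.68%

6.68%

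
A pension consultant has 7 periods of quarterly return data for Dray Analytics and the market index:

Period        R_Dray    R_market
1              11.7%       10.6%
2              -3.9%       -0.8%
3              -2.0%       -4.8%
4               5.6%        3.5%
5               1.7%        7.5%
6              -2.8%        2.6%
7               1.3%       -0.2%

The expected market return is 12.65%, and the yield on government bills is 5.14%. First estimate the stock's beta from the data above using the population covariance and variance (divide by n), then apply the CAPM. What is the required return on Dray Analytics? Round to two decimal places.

Mean R_i = (11.7 − 3.9 − 2.0 + 5.6 + 1.7 − 2.8 + 1.3) / 7 = 1.6571%
Mean R_m = (10.6 − 0.8 − 4.8 + 3.5 + 7.5 + 2.6 − 0.2) / 7 = 2.6286%
Σ(R_i − R̄_i)(R_m − R̄_m) = 131.0586  ⇒  Cov = 131.0586 / 7 = 18.7227
Σ(R_m − R̄_m)² = 162.9743  ⇒  Var(R_m) = 162.9743 / 7 = 23.2820
β = Cov / Var(R_m) = 18.7227 / 23.2820 = 0.8042
MRP = 12.65% − 5.14% = 7.51%
E(R) = R_f + β × MRP = 5.14% + 0.8042 × 7.51% = 11.18%

11.18%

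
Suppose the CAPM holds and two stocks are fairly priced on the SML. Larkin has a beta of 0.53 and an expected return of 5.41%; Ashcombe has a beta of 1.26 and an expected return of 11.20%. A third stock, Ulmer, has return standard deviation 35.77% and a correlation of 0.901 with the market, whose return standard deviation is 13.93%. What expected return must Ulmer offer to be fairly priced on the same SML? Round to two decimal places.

MRP = (11.20% − 5.41%) / (1.26 − 0.53) = 7.9315%
R_f = 5.41% − 0.53 × 7.9315% = 1.2063%
β_Ulmer = ρ·σ_i/σ_m = 0.901 × 35.77 / 13.93 = 2.3136
E(R_Ulmer) = R_f + β × MRP = 1.2063% + 2.3136 × 7.9315% = 19.56%

19.56%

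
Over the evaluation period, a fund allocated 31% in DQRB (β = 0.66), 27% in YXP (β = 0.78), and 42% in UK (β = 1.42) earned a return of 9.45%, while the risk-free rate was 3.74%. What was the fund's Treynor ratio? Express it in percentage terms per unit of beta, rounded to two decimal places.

β_P = 0.31×0.66 + 0.27×0.78 + 0.42×1.42 = 1.0116
Treynor = (R_P − R_f) / β_P = (9.45% − 3.74%) / 1.0116 = 5.71% / 1.0116 = 5.64%

5.64%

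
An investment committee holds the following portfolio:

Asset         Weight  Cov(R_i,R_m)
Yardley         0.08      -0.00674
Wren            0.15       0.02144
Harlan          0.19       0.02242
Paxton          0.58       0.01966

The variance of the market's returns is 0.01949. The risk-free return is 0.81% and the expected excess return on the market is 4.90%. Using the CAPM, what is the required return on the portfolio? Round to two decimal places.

5.42%

β_Yardley = -0.00674 / 0.01949 = -0.3458
β_Wren = 0.02144 / 0.01949 = 1.1001
β_Harlan = 0.02242 / 0.01949 = 1.1503
β_Paxton = 0.01966 / 0.01949 = 1.0087
β_P = Σ w_i β_i = 0.08×-0.3458 + 0.15×1.1001 + 0.19×1.1503 + 0.58×1.0087 = 0.9410
E(R_P) = R_f + β_P × MRP = 0.81% + 0.9410 × 4.90% = 5.42%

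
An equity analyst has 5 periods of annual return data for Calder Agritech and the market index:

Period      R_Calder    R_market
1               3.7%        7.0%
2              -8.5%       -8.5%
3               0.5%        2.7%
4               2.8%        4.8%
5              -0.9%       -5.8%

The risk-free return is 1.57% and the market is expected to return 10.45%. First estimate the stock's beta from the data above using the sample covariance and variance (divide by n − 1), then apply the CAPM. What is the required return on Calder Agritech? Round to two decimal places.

Mean R_i = (3.7 − 8.5 + 0.5 + 2.8 − 0.9) / 5 = -0.4800%
Mean R_m = (7.0 − 8.5 + 2.7 + 4.8 − 5.8) / 5 = 0.0400%
Σ(R_i − R̄_i)(R_m − R̄_m) = 118.2560  ⇒  Cov = 118.2560 / 4 = 29.5640
Σ(R_m − R̄_m)² = 185.2120  ⇒  Var(R_m) = 185.2120 / 4 = 46.3030
β = Cov / Var(R_m) = 29.5640 / 46.3030 = 0.6385
MRP = 10.45% − 1.57% = 8.88%
E(R) = R_f + β × MRP = 1.57% + 0.6385 × 8.88% = 7.24%

7.24%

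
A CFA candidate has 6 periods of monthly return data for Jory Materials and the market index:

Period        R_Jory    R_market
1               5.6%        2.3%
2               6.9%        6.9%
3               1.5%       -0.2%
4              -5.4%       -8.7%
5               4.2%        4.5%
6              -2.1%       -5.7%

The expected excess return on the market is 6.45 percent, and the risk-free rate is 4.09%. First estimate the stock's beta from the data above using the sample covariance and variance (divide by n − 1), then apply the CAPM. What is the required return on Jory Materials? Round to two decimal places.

Mean R_i = (5.6 + 6.9 + 1.5 − 5.4 + 4.2 − 2.1) / 6 = 1.7833%
Mean R_m = (2.3 + 6.9 − 0.2 − 8.7 + 4.5 − 5.7) / 6 = -0.1500%
Σ(R_i − R̄_i)(R_m − R̄_m) = 139.6450  ⇒  Cov = 139.6450 / 5 = 27.9290
Σ(R_m − R̄_m)² = 181.2350  ⇒  Var(R_m) = 181.2350 / 5 = 36.2470
β = Cov / Var(R_m) = 27.9290 / 36.2470 = 0.7705
E(R) = R_f + β × MRP = 4.09% + 0.7705 × 6.45% = 9.06%

9.06%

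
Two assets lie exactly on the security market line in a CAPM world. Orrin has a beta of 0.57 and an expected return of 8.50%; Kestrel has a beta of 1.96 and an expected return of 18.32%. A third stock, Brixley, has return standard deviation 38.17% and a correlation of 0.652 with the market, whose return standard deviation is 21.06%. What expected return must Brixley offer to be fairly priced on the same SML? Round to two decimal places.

12.82%

MRP = (18.32% − 8.50%) / (1.96 − 0.57) = 7.0647%
R_f = 8.50% − 0.57 × 7.0647% = 4.4731%
β_Brixley = ρ·σ_i/σ_m = 0.652 × 38.17 / 21.06 = 1.1817
E(R_Brixley) = R_f + β × MRP = 4.4731% + 1.1817 × 7.0647% = 12.82%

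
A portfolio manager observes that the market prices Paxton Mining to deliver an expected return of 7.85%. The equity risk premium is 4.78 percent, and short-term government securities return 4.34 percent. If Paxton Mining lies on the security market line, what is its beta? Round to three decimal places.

β = (E(R) − R_f) / MRP = (7.85% − 4.34%) / 4.78% = 3.51% / 4.78% = 0.734

0.734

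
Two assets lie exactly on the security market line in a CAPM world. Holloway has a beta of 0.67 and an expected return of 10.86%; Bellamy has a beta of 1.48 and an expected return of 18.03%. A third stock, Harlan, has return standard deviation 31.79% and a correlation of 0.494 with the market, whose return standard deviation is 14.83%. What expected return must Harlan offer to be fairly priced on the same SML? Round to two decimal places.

MRP = (18.03% − 10.86%) / (1.48 − 0.67) = 8.8519%
R_f = 10.86% − 0.67 × 8.8519% = 4.9292%
β_Harlan = ρ·σ_i/σ_m = 0.494 × 31.79 / 14.83 = 1.0590
E(R_Harlan) = R_f + β × MRP = 4.9292% + 1.0590 × 8.8519% = 14.30%

14.30%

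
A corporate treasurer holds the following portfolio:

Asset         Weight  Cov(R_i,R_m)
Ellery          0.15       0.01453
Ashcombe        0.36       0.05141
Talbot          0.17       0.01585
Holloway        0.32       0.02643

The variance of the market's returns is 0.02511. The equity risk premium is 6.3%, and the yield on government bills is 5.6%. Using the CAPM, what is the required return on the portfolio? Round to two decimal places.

13.59%

β_Ellery = 0.01453 / 0.02511 = 0.5787
β_Ashcombe = 0.05141 / 0.02511 = 2.0474
β_Talbot = 0.01585 / 0.02511 = 0.6312
β_Holloway = 0.02643 / 0.02511 = 1.0526
β_P = Σ w_i β_i = 0.15×0.5787 + 0.36×2.0474 + 0.17×0.6312 + 0.32×1.0526 = 1.2680
E(R_P) = R_f + β_P × MRP = 5.6% + 1.2680 × 6.3% = 13.59%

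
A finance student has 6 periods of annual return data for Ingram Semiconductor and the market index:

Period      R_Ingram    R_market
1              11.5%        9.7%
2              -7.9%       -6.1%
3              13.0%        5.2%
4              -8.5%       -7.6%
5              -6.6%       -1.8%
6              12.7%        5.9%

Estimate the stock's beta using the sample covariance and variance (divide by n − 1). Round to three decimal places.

1.468

Mean R_i = (11.5 − 7.9 + 13.0 − 8.5 − 6.6 + 12.7) / 6 = 2.3667%
Mean R_m = (9.7 − 6.1 + 5.2 − 7.6 − 1.8 + 5.9) / 6 = 0.8833%
Σ(R_i − R̄_i)(R_m − R̄_m) = 366.2067  ⇒  Cov = 366.2067 / 5 = 73.2413
Σ(R_m − R̄_m)² = 249.4683  ⇒  Var(R_m) = 249.4683 / 5 = 49.8937
β = Cov / Var(R_m) = 73.2413 / 49.8937 = 1.4679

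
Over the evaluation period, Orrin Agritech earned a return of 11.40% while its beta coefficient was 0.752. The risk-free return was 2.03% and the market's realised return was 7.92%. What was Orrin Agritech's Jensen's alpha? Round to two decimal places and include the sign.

+4.94%

Market excess return = 7.92% − 2.03% = 5.89%
CAPM benchmark = R_f + β(R_m − R_f) = 2.03% + 0.752 × 5.89% = 6.45928%
α = actual − benchmark = 11.40% − 6.45928% = +4.94%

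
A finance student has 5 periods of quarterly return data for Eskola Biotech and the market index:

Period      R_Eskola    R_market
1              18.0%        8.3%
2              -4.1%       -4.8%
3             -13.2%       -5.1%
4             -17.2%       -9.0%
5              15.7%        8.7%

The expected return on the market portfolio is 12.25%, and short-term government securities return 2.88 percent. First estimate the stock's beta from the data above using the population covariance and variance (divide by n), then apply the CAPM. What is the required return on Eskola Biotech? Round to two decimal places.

20.92%

Mean R_i = (18.0 − 4.1 − 13.2 − 17.2 + 15.7) / 5 = -0.1600%
Mean R_m = (8.3 − 4.8 − 5.1 − 9.0 + 8.7) / 5 = -0.3800%
Σ(R_i − R̄_i)(R_m − R̄_m) = 527.4860  ⇒  Cov = 527.4860 / 5 = 105.4972
Σ(R_m − R̄_m)² = 273.9080  ⇒  Var(R_m) = 273.9080 / 5 = 54.7816
β = Cov / Var(R_m) = 105.4972 / 54.7816 = 1.9258
MRP = 12.25% − 2.88% = 9.37%
E(R) = R_f + β × MRP = 2.88% + 1.9258 × 9.37% = 20.92%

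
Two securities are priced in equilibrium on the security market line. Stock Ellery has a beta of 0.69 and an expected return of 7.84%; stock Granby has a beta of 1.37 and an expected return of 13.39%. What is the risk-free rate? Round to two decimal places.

Both satisfy E(R) = R_f + β·MRP, so the slope of the SML is
MRP = (13.39% − 7.84%) / (1.37 − 0.69) = 5.55% / 0.68 = 8.1618%
R_f = E(R_Ellery) − β_Ellery·MRP = 7.84% − 0.69 × 8.1618% = 2.2084%

2.21%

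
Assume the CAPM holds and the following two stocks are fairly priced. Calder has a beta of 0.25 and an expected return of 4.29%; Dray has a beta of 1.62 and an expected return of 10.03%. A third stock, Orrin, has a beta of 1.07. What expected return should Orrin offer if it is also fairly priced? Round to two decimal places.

MRP (SML slope) = (10.03% − 4.29%) / (1.62 − 0.25) = 5.74% / 1.37 = 4.1898%
R_f (intercept) = 4.29% − 0.25 × 4.1898% = 3.2426%
E(R_Orrin) = R_f + β × MRP = 3.2426% + 1.07 × 4.1898% = 7.73%

7.73%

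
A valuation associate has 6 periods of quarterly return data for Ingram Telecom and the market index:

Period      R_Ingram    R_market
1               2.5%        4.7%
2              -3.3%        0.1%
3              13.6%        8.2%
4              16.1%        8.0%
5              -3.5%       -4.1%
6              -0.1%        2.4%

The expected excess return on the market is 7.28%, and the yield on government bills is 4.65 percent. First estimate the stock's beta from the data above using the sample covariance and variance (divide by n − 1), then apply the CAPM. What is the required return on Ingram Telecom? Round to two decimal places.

16.45%

Mean R_i = (2.5 − 3.3 + 13.6 + 16.1 − 3.5 − 0.1) / 6 = 4.2167%
Mean R_m = (4.7 + 0.1 + 8.2 + 8.0 − 4.1 + 2.4) / 6 = 3.2167%
Σ(R_i − R̄_i)(R_m − R̄_m) = 184.4683  ⇒  Cov = 184.4683 / 5 = 36.8937
Σ(R_m − R̄_m)² = 113.8283  ⇒  Var(R_m) = 113.8283 / 5 = 22.7657
β = Cov / Var(R_m) = 36.8937 / 22.7657 = 1.6206
E(R) = R_f + β × MRP = 4.65% + 1.6206 × 7.28% = 16.45%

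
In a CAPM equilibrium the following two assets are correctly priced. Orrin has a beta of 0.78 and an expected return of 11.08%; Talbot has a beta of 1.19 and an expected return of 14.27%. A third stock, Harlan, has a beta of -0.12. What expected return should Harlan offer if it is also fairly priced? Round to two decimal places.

4.08%

MRP (SML slope) = (14.27% − 11.08%) / (1.19 − 0.78) = 3.19% / 0.41 = 7.7805%
R_f (intercept) = 11.08% − 0.78 × 7.7805% = 5.0112%
E(R_Harlan) = R_f + β × MRP = 5.0112% + -0.12 × 7.7805% = 4.08%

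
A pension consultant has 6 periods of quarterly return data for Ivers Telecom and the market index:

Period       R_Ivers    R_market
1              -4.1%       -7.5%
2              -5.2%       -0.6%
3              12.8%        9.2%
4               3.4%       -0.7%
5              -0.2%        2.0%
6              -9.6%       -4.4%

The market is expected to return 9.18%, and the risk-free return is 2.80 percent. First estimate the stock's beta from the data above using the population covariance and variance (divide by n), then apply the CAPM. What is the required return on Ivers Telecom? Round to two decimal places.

10.18%

Mean R_i = (-4.1 − 5.2 + 12.8 + 3.4 − 0.2 − 9.6) / 6 = -0.4833%
Mean R_m = (-7.5 − 0.6 + 9.2 − 0.7 + 2.0 − 4.4) / 6 = -0.3333%
Σ(R_i − R̄_i)(R_m − R̄_m) = 190.1233  ⇒  Cov = 190.1233 / 6 = 31.6872
Σ(R_m − R̄_m)² = 164.4333  ⇒  Var(R_m) = 164.4333 / 6 = 27.4056
β = Cov / Var(R_m) = 31.6872 / 27.4056 = 1.1562
MRP = 9.18% − 2.80% = 6.38%
E(R) = R_f + β × MRP = 2.80% + 1.1562 × 6.38% = 10.18%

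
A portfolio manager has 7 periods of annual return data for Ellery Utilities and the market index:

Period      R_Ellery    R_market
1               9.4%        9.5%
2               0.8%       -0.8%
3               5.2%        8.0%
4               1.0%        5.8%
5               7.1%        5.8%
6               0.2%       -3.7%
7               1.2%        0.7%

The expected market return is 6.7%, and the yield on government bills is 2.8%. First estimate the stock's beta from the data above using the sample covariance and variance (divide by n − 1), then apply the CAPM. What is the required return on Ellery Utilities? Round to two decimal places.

Mean R_i = (9.4 + 0.8 + 5.2 + 1.0 + 7.1 + 0.2 + 1.2) / 7 = 3.5571%
Mean R_m = (9.5 − 0.8 + 8.0 + 5.8 + 5.8 − 3.7 + 0.7) / 7 = 3.6143%
Σ(R_i − R̄_i)(R_m − R̄_m) = 87.3443  ⇒  Cov = 87.3443 / 6 = 14.5574
Σ(R_m − R̄_m)² = 144.9086  ⇒  Var(R_m) = 144.9086 / 6 = 24.1514
β = Cov / Var(R_m) = 14.5574 / 24.1514 = 0.6028
MRP = 6.7% − 2.8% = 3.90%
E(R) = R_f + β × MRP = 2.8% + 0.6028 × 3.9% = 5.15%

5.15%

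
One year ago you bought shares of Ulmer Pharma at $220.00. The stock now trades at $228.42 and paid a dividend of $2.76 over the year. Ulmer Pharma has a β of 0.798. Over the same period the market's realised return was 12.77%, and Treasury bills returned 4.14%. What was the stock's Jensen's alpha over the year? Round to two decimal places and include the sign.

Realised HPR = (P1 + D1 − P0) / P0 = (228.42 + 2.76 − 220.00) / 220.00 = 11.18 / 220.00 = 5.0818%
MRP = 12.77% − 4.14% = 8.63%
CAPM required = R_f + β·MRP = 4.14% + 0.798 × 8.63% = 11.02674%
α = realised − required = 5.0818% − 11.02674% = -5.94%

-5.94%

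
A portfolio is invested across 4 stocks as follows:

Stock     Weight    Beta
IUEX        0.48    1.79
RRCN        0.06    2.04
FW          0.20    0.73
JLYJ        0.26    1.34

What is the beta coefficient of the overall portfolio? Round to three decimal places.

1.476

β_P = Σ w_i β_i = 0.48×1.79 + 0.06×2.04 + 0.20×0.73 + 0.26×1.34 = 1.4760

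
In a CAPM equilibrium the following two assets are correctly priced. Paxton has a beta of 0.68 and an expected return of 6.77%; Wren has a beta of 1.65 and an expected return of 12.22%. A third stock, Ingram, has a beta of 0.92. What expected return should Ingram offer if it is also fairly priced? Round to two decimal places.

MRP (SML slope) = (12.22% − 6.77%) / (1.65 − 0.68) = 5.45% / 0.97 = 5.6186%
R_f (intercept) = 6.77% − 0.68 × 5.6186% = 2.9494%
E(R_Ingram) = R_f + β × MRP = 2.9494% + 0.92 × 5.6186% = 8.12%

8.12%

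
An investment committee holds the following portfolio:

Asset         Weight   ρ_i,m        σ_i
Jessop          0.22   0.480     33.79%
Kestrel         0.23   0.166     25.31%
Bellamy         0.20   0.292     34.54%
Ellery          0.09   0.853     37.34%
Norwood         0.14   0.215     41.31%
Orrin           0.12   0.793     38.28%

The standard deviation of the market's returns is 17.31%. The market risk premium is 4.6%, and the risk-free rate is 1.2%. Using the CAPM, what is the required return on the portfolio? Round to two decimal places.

5.00%

β_Jessop = 0.480 × 33.79% / 17.31% = 0.9370
β_Kestrel = 0.166 × 25.31% / 17.31% = 0.2427
β_Bellamy = 0.292 × 34.54% / 17.31% = 0.5827
β_Ellery = 0.853 × 37.34% / 17.31% = 1.8400
β_Norwood = 0.215 × 41.31% / 17.31% = 0.5131
β_Orrin = 0.793 × 38.28% / 17.31% = 1.7537
β_P = Σ w_i β_i = 0.22×0.9370 + 0.23×0.2427 + 0.20×0.5827 + 0.09×1.8400 + 0.14×0.5131 + 0.12×1.7537 = 0.8264
E(R_P) = R_f + β_P × MRP = 1.2% + 0.8264 × 4.6% = 5.00%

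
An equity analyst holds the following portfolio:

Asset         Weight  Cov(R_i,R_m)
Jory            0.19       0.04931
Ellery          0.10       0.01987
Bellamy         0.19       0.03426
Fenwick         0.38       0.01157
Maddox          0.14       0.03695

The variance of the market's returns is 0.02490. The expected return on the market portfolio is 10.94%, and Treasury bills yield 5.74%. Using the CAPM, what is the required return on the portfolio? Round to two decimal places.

11.47%

β_Jory = 0.04931 / 0.02490 = 1.9803
β_Ellery = 0.01987 / 0.02490 = 0.7980
β_Bellamy = 0.03426 / 0.02490 = 1.3759
β_Fenwick = 0.01157 / 0.02490 = 0.4647
β_Maddox = 0.03695 / 0.02490 = 1.4839
β_P = Σ w_i β_i = 0.19×1.9803 + 0.10×0.7980 + 0.19×1.3759 + 0.38×0.4647 + 0.14×1.4839 = 1.1018
MRP = 10.94% − 5.74% = 5.20%
E(R_P) = R_f + β_P × MRP = 5.74% + 1.1018 × 5.20% = 11.47%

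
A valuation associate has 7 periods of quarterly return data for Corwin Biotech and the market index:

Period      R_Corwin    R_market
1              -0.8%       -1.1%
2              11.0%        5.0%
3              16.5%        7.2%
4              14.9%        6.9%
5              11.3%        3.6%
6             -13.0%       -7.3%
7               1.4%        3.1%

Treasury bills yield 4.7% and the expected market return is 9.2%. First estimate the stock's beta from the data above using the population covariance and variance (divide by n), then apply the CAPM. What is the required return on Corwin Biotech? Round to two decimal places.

Mean R_i = (-0.8 + 11.0 + 16.5 + 14.9 + 11.3 − 13.0 + 1.4) / 7 = 5.9000%
Mean R_m = (-1.1 + 5.0 + 7.2 + 6.9 + 3.6 − 7.3 + 3.1) / 7 = 2.4857%
Σ(R_i − R̄_i)(R_m − R̄_m) = 314.7500  ⇒  Cov = 314.7500 / 7 = 44.9643
Σ(R_m − R̄_m)² = 158.2686  ⇒  Var(R_m) = 158.2686 / 7 = 22.6098
β = Cov / Var(R_m) = 44.9643 / 22.6098 = 1.9887
MRP = 9.2% − 4.7% = 4.50%
E(R) = R_f + β × MRP = 4.7% + 1.9887 × 4.5% = 13.65%

13.65%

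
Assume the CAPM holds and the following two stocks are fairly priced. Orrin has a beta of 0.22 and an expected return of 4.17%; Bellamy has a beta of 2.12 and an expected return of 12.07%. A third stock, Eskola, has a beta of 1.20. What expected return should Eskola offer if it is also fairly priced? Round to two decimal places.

MRP (SML slope) = (12.07% − 4.17%) / (2.12 − 0.22) = 7.90% / 1.90 = 4.1579%
R_f (intercept) = 4.17% − 0.22 × 4.1579% = 3.2553%
E(R_Eskola) = R_f + β × MRP = 3.2553% + 1.20 × 4.1579% = 8.24%

8.24%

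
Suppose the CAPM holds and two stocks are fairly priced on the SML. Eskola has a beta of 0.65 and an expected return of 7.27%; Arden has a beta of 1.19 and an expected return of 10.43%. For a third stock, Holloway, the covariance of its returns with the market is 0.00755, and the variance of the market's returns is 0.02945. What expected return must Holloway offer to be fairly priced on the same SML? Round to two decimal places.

4.97%

MRP = (10.43% − 7.27%) / (1.19 − 0.65) = 5.8519%
R_f = 7.27% − 0.65 × 5.8519% = 3.4663%
β_Holloway = Cov / Var(R_m) = 0.00755 / 0.02945 = 0.2564
E(R_Holloway) = R_f + β × MRP = 3.4663% + 0.2564 × 5.8519% = 4.97%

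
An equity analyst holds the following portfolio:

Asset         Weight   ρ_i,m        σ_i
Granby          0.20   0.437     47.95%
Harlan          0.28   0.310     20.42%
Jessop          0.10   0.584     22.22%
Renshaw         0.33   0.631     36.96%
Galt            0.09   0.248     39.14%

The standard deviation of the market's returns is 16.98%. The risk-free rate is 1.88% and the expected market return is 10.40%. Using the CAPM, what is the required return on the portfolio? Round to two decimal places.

β_Granby = 0.437 × 47.95% / 16.98% = 1.2340
β_Harlan = 0.310 × 20.42% / 16.98% = 0.3728
β_Jessop = 0.584 × 22.22% / 16.98% = 0.7642
β_Renshaw = 0.631 × 36.96% / 16.98% = 1.3735
β_Galt = 0.248 × 39.14% / 16.98% = 0.5717
β_P = Σ w_i β_i = 0.20×1.2340 + 0.28×0.3728 + 0.10×0.7642 + 0.33×1.3735 + 0.09×0.5717 = 0.9323
MRP = 10.40% − 1.88% = 8.52%
E(R_P) = R_f + β_P × MRP = 1.88% + 0.9323 × 8.52% = 9.82%

9.82%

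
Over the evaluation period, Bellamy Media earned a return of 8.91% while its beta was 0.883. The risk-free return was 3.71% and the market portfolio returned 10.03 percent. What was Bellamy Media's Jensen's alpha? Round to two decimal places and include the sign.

Market excess return = 10.03% − 3.71% = 6.32%
CAPM benchmark = R_f + β(R_m − R_f) = 3.71% + 0.883 × 6.32% = 9.29056%
α = actual − benchmark = 8.91% − 9.29056% = -0.38%

-0.38%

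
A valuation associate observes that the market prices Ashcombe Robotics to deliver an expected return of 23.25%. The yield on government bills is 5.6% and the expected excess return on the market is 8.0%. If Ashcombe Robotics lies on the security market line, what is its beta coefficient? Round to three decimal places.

2.206

β = (E(R) − R_f) / MRP = (23.25% − 5.6%) / 8.0% = 17.65% / 8.0% = 2.206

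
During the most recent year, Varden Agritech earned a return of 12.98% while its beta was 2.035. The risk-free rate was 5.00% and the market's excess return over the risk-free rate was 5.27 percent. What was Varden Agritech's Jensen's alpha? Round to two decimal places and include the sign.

CAPM benchmark = R_f + β(R_m − R_f) = 5.00% + 2.035 × 5.27% = 15.72445%
α = actual − benchmark = 12.98% − 15.72445% = -2.74%

-2.74%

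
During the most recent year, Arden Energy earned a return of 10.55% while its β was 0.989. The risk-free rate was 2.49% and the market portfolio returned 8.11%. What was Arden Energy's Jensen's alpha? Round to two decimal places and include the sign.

Market excess return = 8.11% − 2.49% = 5.62%
CAPM benchmark = R_f + β(R_m − R_f) = 2.49% + 0.989 × 5.62% = 8.04818%
α = actual − benchmark = 10.55% − 8.04818% = +2.50%

+2.50%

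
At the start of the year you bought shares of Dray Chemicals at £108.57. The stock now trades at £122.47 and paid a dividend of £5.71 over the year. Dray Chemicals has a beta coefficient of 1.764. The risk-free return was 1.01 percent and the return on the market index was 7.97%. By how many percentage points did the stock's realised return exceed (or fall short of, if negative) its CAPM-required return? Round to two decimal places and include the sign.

Realised HPR = (P1 + D1 − P0) / P0 = (122.47 + 5.71 − 108.57) / 108.57 = 19.61 / 108.57 = 18.0621%
MRP = 7.97% − 1.01% = 6.96%
CAPM required = R_f + β·MRP = 1.01% + 1.764 × 6.96% = 13.28744%
α = realised − required = 18.0621% − 13.28744% = +4.77%

+4.77%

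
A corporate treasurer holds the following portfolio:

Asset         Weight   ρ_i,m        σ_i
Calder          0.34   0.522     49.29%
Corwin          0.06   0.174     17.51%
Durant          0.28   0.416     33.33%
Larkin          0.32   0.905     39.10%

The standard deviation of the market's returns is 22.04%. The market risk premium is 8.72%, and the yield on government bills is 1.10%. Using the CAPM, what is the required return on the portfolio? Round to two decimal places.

10.65%

β_Calder = 0.522 × 49.29% / 22.04% = 1.1674
β_Corwin = 0.174 × 17.51% / 22.04% = 0.1382
β_Durant = 0.416 × 33.33% / 22.04% = 0.6291
β_Larkin = 0.905 × 39.10% / 22.04% = 1.6055
β_P = Σ w_i β_i = 0.34×1.1674 + 0.06×0.1382 + 0.28×0.6291 + 0.32×1.6055 = 1.0951
E(R_P) = R_f + β_P × MRP = 1.10% + 1.0951 × 8.72% = 10.65%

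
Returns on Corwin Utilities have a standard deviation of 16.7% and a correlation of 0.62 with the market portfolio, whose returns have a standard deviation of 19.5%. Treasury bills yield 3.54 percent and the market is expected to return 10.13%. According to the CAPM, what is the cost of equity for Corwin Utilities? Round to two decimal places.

7.04%

β = ρ × σ_i / σ_m = 0.62 × 16.7% / 19.5% = 0.5310
MRP = 10.13% − 3.54% = 6.59%
E(R) = 3.54% + 0.5310 × 6.59% = 7.04%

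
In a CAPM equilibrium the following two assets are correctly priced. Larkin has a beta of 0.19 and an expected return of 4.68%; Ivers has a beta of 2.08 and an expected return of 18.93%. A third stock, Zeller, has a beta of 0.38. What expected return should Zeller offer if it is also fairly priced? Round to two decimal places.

6.11%

MRP (SML slope) = (18.93% − 4.68%) / (2.08 − 0.19) = 14.25% / 1.89 = 7.5397%
R_f (intercept) = 4.68% − 0.19 × 7.5397% = 3.2475%
E(R_Zeller) = R_f + β × MRP = 3.2475% + 0.38 × 7.5397% = 6.11%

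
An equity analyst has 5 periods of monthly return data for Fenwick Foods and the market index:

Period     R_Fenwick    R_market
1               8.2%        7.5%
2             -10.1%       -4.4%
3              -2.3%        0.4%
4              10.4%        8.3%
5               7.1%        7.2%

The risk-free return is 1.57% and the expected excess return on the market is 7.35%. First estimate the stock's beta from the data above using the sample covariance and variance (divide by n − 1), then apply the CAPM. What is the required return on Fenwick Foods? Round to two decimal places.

12.92%

Mean R_i = (8.2 − 10.1 − 2.3 + 10.4 + 7.1) / 5 = 2.6600%
Mean R_m = (7.5 − 4.4 + 0.4 + 8.3 + 7.2) / 5 = 3.8000%
Σ(R_i − R̄_i)(R_m − R̄_m) = 191.9200  ⇒  Cov = 191.9200 / 4 = 47.9800
Σ(R_m − R̄_m)² = 124.3000  ⇒  Var(R_m) = 124.3000 / 4 = 31.0750
β = Cov / Var(R_m) = 47.9800 / 31.0750 = 1.5440
E(R) = R_f + β × MRP = 1.57% + 1.5440 × 7.35% = 12.92%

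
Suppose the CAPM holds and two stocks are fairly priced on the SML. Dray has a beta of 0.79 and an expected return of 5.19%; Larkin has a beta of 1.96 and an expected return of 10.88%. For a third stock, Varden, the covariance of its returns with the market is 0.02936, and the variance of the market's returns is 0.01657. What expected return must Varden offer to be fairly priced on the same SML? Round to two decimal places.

9.97%

MRP = (10.88% − 5.19%) / (1.96 − 0.79) = 4.8632%
R_f = 5.19% − 0.79 × 4.8632% = 1.3481%
β_Varden = Cov / Var(R_m) = 0.02936 / 0.01657 = 1.7719
E(R_Varden) = R_f + β × MRP = 1.3481% + 1.7719 × 4.8632% = 9.97%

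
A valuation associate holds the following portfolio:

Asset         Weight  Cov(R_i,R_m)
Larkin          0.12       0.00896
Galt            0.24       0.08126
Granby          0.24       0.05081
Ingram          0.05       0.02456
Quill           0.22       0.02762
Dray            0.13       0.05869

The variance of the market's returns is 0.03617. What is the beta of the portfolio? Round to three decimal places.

β_Larkin = 0.00896 / 0.03617 = 0.2477
β_Galt = 0.08126 / 0.03617 = 2.2466
β_Granby = 0.05081 / 0.03617 = 1.4048
β_Ingram = 0.02456 / 0.03617 = 0.6790
β_Quill = 0.02762 / 0.03617 = 0.7636
β_Dray = 0.05869 / 0.03617 = 1.6226
β_P = Σ w_i β_i = 0.12×0.2477 + 0.24×2.2466 + 0.24×1.4048 + 0.05×0.6790 + 0.22×0.7636 + 0.13×1.6226 = 1.3189

1.319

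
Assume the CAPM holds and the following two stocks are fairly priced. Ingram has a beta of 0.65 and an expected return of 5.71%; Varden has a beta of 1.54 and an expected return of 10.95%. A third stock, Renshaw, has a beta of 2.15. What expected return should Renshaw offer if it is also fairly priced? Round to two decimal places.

14.54%

MRP (SML slope) = (10.95% − 5.71%) / (1.54 − 0.65) = 5.24% / 0.89 = 5.8876%
R_f (intercept) = 5.71% − 0.65 × 5.8876% = 1.8831%
E(R_Renshaw) = R_f + β × MRP = 1.8831% + 2.15 × 5.8876% = 14.54%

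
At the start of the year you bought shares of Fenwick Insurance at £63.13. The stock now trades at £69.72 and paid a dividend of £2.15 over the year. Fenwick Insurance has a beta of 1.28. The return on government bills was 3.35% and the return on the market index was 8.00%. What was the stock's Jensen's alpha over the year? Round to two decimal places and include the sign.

Realised HPR = (P1 + D1 − P0) / P0 = (69.72 + 2.15 − 63.13) / 63.13 = 8.74 / 63.13 = 13.8444%
MRP = 8.00% − 3.35% = 4.65%
CAPM required = R_f + β·MRP = 3.35% + 1.28 × 4.65% = 9.3020%
α = realised − required = 13.8444% − 9.3020% = +4.54%

+4.54%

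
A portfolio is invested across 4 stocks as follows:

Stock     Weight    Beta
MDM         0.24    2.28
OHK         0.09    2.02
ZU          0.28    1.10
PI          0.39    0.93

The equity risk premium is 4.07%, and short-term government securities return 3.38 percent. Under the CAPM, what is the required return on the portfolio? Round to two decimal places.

9.08%

β_P = Σ w_i β_i = 0.24×2.28 + 0.09×2.02 + 0.28×1.10 + 0.39×0.93 = 1.3997
E(R_P) = R_f + β_P × MRP = 3.38% + 1.3997 × 4.07% = 9.08%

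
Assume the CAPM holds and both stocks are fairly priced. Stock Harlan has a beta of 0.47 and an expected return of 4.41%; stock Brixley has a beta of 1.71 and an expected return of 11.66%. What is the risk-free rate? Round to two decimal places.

Both satisfy E(R) = R_f + β·MRP, so the slope of the SML is
MRP = (11.66% − 4.41%) / (1.71 − 0.47) = 7.25% / 1.24 = 5.8468%
R_f = E(R_Harlan) − β_Harlan·MRP = 4.41% − 0.47 × 5.8468% = 1.6620%

1.66%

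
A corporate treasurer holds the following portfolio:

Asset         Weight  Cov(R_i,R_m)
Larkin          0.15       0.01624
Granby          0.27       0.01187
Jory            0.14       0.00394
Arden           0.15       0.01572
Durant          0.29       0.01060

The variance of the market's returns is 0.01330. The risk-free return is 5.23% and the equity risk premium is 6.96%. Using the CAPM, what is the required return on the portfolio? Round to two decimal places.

11.31%

β_Larkin = 0.01624 / 0.01330 = 1.2211
β_Granby = 0.01187 / 0.01330 = 0.8925
β_Jory = 0.00394 / 0.01330 = 0.2962
β_Arden = 0.01572 / 0.01330 = 1.1820
β_Durant = 0.01060 / 0.01330 = 0.7970
β_P = Σ w_i β_i = 0.15×1.2211 + 0.27×0.8925 + 0.14×0.2962 + 0.15×1.1820 + 0.29×0.7970 = 0.8740
E(R_P) = R_f + β_P × MRP = 5.23% + 0.8740 × 6.96% = 11.31%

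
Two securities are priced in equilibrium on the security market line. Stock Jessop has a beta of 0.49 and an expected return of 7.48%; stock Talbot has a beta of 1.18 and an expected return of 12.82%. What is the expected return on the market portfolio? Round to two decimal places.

11.43%

Both satisfy E(R) = R_f + β·MRP, so the slope of the SML is
MRP = (12.82% − 7.48%) / (1.18 − 0.49) = 5.34% / 0.69 = 7.7391%
R_f = E(R_Jessop) − β_Jessop·MRP = 7.48% − 0.49 × 7.7391% = 3.6878%
E(R_m) = R_f + MRP = 3.6878% + 7.7391% = 11.43%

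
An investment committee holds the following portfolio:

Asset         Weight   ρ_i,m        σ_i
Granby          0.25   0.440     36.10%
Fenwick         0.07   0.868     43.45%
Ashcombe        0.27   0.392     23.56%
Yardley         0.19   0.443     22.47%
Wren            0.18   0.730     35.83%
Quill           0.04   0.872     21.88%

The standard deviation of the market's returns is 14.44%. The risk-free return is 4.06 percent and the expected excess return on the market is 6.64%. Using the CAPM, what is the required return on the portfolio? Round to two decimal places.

β_Granby = 0.440 × 36.10% / 14.44% = 1.1000
β_Fenwick = 0.868 × 43.45% / 14.44% = 2.6118
β_Ashcombe = 0.392 × 23.56% / 14.44% = 0.6396
β_Yardley = 0.443 × 22.47% / 14.44% = 0.6893
β_Wren = 0.730 × 35.83% / 14.44% = 1.8114
β_Quill = 0.872 × 21.88% / 14.44% = 1.3213
β_P = Σ w_i β_i = 0.25×1.1000 + 0.07×2.6118 + 0.27×0.6396 + 0.19×0.6893 + 0.18×1.8114 + 0.04×1.3213 = 1.1404
E(R_P) = R_f + β_P × MRP = 4.06% + 1.1404 × 6.64% = 11.63%

11.63%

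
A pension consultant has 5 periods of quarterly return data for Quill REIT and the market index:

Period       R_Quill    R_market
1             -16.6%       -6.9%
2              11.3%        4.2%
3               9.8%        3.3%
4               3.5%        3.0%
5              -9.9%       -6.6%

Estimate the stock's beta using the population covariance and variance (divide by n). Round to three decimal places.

Mean R_i = (-16.6 + 11.3 + 9.8 + 3.5 − 9.9) / 5 = -0.3800%
Mean R_m = (-6.9 + 4.2 + 3.3 + 3.0 − 6.6) / 5 = -0.6000%
Σ(R_i − R̄_i)(R_m − R̄_m) = 269.0400  ⇒  Cov = 269.0400 / 5 = 53.8080
Σ(R_m − R̄_m)² = 126.9000  ⇒  Var(R_m) = 126.9000 / 5 = 25.3800
β = Cov / Var(R_m) = 53.8080 / 25.3800 = 2.1201

2.120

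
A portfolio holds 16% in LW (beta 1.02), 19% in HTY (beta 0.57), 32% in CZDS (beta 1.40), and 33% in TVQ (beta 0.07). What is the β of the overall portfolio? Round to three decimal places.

β_P = Σ w_i β_i = 0.16×1.02 + 0.19×0.57 + 0.32×1.40 + 0.33×0.07 = 0.7426

0.743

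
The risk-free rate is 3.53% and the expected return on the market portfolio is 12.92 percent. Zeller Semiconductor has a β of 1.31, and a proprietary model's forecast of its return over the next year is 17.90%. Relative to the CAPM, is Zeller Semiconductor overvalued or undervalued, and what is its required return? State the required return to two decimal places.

Undervalued; required return 15.83%

MRP = 12.92% − 3.53% = 9.39%
Required return = R_f + β·MRP = 3.53% + 1.31 × 9.39% = 15.83%
Forecast 17.90% > required 15.83% → the stock plots above the SML → undervalued.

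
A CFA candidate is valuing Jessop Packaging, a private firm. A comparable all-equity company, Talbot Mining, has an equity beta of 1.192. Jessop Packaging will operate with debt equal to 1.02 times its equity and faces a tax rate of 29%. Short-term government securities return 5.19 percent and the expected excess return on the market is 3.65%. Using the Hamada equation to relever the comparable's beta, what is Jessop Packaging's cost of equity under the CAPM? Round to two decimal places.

12.69%

β_L = β_U × [1 + (1 − t)(D/E)] = 1.192 × [1 + (1 − 0.29) × 1.02]
    = 1.192 × [1 + 0.71 × 1.02] = 1.192 × 1.7242 = 2.0552
E(R) = R_f + β_L × MRP = 5.19% + 2.0552 × 3.65% = 12.69%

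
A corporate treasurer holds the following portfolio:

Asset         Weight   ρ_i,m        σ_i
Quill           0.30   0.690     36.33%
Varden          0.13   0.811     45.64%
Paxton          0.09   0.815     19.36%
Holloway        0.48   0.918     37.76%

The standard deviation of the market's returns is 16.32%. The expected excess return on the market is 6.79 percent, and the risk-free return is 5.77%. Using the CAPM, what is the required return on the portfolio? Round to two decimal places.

β_Quill = 0.690 × 36.33% / 16.32% = 1.5360
β_Varden = 0.811 × 45.64% / 16.32% = 2.2680
β_Paxton = 0.815 × 19.36% / 16.32% = 0.9668
β_Holloway = 0.918 × 37.76% / 16.32% = 2.1240
β_P = Σ w_i β_i = 0.30×1.5360 + 0.13×2.2680 + 0.09×0.9668 + 0.48×2.1240 = 1.8622
E(R_P) = R_f + β_P × MRP = 5.77% + 1.8622 × 6.79% = 18.41%

18.41%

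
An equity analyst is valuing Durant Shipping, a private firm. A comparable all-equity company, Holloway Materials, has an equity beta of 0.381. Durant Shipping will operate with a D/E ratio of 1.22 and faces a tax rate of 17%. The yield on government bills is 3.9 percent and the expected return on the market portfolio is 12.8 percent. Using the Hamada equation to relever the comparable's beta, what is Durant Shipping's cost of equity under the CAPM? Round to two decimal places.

β_L = β_U × [1 + (1 − t)(D/E)] = 0.381 × [1 + (1 − 0.17) × 1.22]
    = 0.381 × [1 + 0.83 × 1.22] = 0.381 × 2.0126 = 0.7668
MRP = 12.8% − 3.9% = 8.90%
E(R) = R_f + β_L × MRP = 3.9% + 0.7668 × 8.9% = 10.72%

10.72%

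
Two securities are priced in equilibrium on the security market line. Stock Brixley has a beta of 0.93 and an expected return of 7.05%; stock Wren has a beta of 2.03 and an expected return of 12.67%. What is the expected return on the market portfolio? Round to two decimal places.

Both satisfy E(R) = R_f + β·MRP, so the slope of the SML is
MRP = (12.67% − 7.05%) / (2.03 − 0.93) = 5.62% / 1.10 = 5.1091%
R_f = E(R_Brixley) − β_Brixley·MRP = 7.05% − 0.93 × 5.1091% = 2.2985%
E(R_m) = R_f + MRP = 2.2985% + 5.1091% = 7.41%

7.41%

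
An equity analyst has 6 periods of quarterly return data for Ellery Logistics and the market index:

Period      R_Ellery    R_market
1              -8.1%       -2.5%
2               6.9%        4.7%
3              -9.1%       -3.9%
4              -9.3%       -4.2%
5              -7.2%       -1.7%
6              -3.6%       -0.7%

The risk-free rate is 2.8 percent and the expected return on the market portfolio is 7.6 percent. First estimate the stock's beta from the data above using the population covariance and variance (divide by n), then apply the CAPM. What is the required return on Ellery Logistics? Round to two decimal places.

Mean R_i = (-8.1 + 6.9 − 9.1 − 9.3 − 7.2 − 3.6) / 6 = -5.0667%
Mean R_m = (-2.5 + 4.7 − 3.9 − 4.2 − 1.7 − 0.7) / 6 = -1.3833%
Σ(R_i − R̄_i)(R_m − R̄_m) = 99.9367  ⇒  Cov = 99.9367 / 6 = 16.6561
Σ(R_m − R̄_m)² = 53.0883  ⇒  Var(R_m) = 53.0883 / 6 = 8.8481
β = Cov / Var(R_m) = 16.6561 / 8.8481 = 1.8824
MRP = 7.6% − 2.8% = 4.80%
E(R) = R_f + β × MRP = 2.8% + 1.8824 × 4.8% = 11.84%

11.84%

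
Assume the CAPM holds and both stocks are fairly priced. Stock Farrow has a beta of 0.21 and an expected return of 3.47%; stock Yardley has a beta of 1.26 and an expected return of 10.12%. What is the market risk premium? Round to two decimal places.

6.33%

Both satisfy E(R) = R_f + β·MRP, so the slope of the SML is
MRP = (10.12% − 3.47%) / (1.26 − 0.21) = 6.65% / 1.05 = 6.3333%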